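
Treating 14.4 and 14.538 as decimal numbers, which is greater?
14.538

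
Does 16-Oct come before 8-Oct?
No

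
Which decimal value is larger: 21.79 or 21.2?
21.79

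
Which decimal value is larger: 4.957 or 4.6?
4.957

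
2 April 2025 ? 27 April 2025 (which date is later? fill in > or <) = <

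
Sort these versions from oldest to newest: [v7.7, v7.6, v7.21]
[v7.6, v7.7, v7.21]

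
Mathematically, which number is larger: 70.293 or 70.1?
70.293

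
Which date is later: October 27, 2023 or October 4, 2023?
October 27, 2023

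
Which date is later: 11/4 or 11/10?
11/10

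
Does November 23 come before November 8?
No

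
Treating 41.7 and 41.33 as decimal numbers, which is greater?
41.7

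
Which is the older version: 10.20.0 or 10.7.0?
10.7.0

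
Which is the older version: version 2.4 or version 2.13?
version 2.4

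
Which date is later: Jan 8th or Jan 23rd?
Jan 23rd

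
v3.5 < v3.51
True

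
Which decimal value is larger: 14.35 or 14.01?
14.35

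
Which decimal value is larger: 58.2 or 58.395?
58.395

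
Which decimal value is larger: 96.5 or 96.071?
96.5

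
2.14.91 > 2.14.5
True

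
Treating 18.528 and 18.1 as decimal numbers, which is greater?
18.528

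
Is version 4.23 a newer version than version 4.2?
Yes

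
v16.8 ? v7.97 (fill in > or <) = >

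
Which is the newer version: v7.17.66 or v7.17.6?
v7.17.66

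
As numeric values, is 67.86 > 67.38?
True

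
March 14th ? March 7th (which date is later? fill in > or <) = >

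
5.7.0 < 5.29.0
True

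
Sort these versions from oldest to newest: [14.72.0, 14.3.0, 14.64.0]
[14.3.0, 14.64.0, 14.72.0]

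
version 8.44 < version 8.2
False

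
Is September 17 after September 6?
Yes. Day 17 comes after day 6 in September — this is a date comparison, not a decimal one (the decimal 9.17 would be smaller than 9.6).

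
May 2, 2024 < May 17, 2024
True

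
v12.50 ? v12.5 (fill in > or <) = >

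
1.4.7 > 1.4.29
False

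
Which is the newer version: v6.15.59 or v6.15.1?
v6.15.59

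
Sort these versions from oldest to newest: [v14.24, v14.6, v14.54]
[v14.6, v14.24, v14.54]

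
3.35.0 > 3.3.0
True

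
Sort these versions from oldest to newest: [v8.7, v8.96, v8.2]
[v8.2, v8.7, v8.96]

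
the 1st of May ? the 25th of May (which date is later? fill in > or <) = <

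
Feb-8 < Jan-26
False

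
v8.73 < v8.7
False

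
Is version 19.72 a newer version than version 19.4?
Yes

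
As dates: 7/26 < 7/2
False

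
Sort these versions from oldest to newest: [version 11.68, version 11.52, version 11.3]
[version 11.3, version 11.52, version 11.68]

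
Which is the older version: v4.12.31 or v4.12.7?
v4.12.7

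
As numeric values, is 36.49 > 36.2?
True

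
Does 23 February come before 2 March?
Yes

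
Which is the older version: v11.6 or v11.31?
v11.6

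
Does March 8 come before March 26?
Yes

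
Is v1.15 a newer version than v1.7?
Yes. Version numbers are compared segment by segment as integers, not as decimals: minor version 15 > 7, so v1.15 > v1.7 (even though the decimal 1.15 < 1.7).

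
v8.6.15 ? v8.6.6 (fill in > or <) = >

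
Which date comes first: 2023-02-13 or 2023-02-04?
2023-02-04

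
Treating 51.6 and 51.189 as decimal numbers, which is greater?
51.6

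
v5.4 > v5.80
False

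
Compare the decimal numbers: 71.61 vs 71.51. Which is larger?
71.61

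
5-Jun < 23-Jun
True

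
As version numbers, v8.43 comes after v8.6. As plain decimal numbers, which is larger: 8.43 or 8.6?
8.6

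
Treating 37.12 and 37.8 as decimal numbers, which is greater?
37.8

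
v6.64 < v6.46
False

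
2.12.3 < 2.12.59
True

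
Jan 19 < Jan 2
False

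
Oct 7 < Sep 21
False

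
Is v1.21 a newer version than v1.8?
Yes. Version numbers are compared segment by segment as integers, not as decimals: minor version 21 > 8, so v1.21 > v1.8 (even though the decimal 1.21 < 1.8).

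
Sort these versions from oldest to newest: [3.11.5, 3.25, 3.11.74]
[3.11.5, 3.11.74, 3.25]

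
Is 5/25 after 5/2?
Yes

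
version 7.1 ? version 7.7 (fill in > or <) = <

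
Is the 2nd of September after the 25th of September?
No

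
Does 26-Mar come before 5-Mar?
No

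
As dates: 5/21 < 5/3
False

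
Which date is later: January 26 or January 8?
January 26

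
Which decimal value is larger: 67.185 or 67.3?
67.3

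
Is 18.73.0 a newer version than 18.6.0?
Yes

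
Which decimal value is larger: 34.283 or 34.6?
34.6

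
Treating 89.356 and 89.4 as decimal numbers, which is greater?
89.4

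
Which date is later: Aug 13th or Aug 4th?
Aug 13th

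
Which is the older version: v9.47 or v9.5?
v9.5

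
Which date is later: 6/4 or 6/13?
6/13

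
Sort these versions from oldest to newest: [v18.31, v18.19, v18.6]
[v18.6, v18.19, v18.31]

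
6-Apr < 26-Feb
False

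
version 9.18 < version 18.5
True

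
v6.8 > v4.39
True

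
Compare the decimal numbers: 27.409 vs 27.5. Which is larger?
27.5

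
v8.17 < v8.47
True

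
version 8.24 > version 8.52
False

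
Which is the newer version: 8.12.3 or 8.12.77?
8.12.77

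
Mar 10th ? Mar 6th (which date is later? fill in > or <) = >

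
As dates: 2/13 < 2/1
False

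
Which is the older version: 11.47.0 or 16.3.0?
11.47.0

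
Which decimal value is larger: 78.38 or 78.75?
78.75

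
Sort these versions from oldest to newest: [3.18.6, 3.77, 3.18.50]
[3.18.6, 3.18.50, 3.77]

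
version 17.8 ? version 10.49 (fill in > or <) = >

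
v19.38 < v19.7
False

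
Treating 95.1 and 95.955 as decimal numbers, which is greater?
95.955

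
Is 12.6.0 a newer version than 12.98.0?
No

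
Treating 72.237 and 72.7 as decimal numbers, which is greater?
72.7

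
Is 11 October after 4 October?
Yes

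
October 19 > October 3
True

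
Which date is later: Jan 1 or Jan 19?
Jan 19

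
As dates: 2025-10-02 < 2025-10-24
True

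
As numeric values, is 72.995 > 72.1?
True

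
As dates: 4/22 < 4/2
False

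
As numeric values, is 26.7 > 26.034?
True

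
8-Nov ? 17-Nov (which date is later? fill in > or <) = <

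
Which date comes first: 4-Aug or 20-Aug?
4-Aug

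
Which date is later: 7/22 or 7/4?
7/22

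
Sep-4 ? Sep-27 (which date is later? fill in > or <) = <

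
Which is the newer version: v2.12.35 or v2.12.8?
v2.12.35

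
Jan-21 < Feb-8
True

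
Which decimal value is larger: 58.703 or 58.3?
58.703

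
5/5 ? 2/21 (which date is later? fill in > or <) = >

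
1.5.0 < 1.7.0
True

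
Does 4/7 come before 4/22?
Yes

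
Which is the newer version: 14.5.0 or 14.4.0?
14.5.0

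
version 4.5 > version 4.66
False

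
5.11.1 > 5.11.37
False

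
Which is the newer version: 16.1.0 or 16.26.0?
16.26.0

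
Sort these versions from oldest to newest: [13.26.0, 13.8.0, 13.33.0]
[13.8.0, 13.26.0, 13.33.0]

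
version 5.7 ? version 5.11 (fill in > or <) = <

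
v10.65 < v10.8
False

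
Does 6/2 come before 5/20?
No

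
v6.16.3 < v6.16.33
True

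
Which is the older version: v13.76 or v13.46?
v13.46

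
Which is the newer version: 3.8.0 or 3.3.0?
3.8.0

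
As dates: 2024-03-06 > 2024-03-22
False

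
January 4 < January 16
True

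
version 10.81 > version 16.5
False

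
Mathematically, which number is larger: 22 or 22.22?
22.22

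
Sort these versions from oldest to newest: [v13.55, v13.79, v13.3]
[v13.3, v13.55, v13.79]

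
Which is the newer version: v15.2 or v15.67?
v15.67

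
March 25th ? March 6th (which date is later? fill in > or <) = >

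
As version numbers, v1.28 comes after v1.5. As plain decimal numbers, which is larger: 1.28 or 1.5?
1.5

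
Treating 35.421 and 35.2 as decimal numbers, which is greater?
35.421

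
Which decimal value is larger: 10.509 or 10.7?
10.7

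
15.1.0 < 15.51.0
True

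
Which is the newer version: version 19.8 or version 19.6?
version 19.8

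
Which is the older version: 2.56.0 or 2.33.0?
2.33.0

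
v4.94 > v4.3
True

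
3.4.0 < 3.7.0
True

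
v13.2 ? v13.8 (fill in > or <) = <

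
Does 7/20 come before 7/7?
No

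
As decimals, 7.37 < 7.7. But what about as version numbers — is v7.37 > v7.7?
True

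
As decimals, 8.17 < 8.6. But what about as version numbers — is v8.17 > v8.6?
True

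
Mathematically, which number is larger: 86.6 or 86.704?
86.704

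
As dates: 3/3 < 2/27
False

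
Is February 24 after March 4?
No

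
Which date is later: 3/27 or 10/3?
10/3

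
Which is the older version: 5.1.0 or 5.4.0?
5.1.0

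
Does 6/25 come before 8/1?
Yes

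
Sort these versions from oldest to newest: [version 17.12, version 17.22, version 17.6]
[version 17.6, version 17.12, version 17.22]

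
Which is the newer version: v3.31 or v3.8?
v3.31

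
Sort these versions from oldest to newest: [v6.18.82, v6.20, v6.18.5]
[v6.18.5, v6.18.82, v6.20]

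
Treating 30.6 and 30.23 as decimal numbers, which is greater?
30.6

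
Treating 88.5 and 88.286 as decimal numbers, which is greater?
88.5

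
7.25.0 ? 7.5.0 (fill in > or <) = >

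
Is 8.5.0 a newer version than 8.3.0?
Yes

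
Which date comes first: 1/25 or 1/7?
1/7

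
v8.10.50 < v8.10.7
False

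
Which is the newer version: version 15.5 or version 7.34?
version 15.5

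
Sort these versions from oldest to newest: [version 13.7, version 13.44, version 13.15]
[version 13.7, version 13.15, version 13.44]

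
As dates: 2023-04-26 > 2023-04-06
True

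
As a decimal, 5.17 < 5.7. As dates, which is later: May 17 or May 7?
May 17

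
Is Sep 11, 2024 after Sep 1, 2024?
Yes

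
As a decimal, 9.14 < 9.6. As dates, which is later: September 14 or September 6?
September 14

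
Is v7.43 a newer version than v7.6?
Yes. Version numbers are compared segment by segment as integers, not as decimals: minor version 43 > 6, so v7.43 > v7.6 (even though the decimal 7.43 < 7.6).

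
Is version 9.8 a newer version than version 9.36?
No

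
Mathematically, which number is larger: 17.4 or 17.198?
17.4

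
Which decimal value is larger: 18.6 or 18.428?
18.6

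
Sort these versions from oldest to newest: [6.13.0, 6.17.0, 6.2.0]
[6.2.0, 6.13.0, 6.17.0]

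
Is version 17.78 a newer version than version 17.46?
Yes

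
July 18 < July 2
False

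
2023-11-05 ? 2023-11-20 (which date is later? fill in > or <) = <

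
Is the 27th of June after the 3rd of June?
Yes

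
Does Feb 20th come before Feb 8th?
No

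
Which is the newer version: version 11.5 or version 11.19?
version 11.19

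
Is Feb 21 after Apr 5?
No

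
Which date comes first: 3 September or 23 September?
3 September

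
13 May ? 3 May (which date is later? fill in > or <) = >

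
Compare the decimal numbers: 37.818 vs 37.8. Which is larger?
37.818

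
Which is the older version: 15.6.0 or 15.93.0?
15.6.0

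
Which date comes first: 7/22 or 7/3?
7/3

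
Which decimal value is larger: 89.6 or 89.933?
89.933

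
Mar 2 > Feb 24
True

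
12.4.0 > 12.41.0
False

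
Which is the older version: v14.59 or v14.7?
v14.7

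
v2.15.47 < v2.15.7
False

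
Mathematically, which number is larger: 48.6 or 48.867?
48.867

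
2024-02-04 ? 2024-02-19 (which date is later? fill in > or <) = <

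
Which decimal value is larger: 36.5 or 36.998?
36.998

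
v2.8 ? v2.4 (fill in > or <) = >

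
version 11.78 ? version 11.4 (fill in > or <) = >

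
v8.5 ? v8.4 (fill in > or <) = >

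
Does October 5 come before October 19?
Yes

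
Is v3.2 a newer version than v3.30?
No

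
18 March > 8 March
True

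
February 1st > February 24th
False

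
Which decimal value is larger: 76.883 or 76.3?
76.883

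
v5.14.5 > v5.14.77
False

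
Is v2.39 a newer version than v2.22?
Yes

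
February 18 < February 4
False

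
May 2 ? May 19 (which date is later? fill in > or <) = <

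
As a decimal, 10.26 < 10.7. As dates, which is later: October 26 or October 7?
October 26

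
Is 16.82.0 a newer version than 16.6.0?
Yes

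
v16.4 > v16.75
False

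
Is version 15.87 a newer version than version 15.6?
Yes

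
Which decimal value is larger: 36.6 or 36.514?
36.6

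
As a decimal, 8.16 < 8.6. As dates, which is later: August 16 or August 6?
August 16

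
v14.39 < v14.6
False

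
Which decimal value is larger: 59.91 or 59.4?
59.91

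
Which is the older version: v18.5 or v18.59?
v18.5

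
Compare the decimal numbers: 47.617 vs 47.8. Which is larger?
47.8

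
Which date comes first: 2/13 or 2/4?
2/4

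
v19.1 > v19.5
False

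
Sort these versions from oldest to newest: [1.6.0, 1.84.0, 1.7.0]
[1.6.0, 1.7.0, 1.84.0]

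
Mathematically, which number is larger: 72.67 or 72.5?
72.67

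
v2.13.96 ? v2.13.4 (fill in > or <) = >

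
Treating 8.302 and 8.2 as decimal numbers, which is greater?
8.302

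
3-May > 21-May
False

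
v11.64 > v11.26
True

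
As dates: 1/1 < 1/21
True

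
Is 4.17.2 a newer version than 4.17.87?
No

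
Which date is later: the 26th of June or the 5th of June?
the 26th of June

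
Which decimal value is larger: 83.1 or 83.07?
83.1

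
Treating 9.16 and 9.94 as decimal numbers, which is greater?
9.94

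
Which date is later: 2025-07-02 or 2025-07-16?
2025-07-16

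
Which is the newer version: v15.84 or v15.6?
v15.84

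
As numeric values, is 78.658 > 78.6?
True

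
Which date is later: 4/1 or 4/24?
4/24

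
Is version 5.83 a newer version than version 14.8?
No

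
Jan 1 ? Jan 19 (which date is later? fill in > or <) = <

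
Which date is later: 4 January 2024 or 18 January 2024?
18 January 2024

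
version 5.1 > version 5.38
False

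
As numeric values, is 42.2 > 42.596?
False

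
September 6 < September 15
True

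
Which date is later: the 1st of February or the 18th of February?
the 18th of February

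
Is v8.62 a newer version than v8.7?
Yes. Version numbers are compared segment by segment as integers, not as decimals: minor version 62 > 7, so v8.62 > v8.7 (even though the decimal 8.62 < 8.7).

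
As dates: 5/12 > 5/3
True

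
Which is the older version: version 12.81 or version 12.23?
version 12.23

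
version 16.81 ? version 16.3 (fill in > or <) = >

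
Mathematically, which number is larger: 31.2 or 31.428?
31.428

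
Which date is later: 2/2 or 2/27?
2/27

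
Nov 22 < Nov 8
False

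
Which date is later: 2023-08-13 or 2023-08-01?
2023-08-13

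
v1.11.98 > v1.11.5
True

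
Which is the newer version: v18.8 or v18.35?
v18.35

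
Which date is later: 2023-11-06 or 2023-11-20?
2023-11-20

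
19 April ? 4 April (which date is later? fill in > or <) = >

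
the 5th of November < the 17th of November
True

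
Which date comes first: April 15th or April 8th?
April 8th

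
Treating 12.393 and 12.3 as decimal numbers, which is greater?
12.393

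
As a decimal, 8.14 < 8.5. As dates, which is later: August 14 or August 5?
August 14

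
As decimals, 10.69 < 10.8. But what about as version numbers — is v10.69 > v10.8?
True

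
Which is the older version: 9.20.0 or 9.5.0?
9.5.0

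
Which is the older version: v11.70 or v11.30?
v11.30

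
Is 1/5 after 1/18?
No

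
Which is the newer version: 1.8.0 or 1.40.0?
1.40.0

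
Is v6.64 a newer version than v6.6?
Yes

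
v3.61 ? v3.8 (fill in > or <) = >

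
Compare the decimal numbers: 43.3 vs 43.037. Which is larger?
43.3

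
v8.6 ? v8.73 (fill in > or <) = <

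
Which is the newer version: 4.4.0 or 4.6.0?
4.6.0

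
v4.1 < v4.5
True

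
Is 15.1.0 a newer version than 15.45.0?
No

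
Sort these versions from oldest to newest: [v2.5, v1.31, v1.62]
[v1.31, v1.62, v2.5]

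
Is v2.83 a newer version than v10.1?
No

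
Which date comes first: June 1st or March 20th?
March 20th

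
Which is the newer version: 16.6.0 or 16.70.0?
16.70.0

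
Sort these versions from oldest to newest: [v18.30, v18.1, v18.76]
[v18.1, v18.30, v18.76]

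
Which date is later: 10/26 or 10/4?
10/26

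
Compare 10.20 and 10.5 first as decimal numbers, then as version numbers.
As decimals: 10.20 < 10.5. As versions: v10.20 > v10.5 (minor version 20 > 5).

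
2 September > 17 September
False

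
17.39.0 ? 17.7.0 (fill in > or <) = >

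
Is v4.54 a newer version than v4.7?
Yes. Version numbers are compared segment by segment as integers, not as decimals: minor version 54 > 7, so v4.54 > v4.7 (even though the decimal 4.54 < 4.7).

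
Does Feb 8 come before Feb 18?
Yes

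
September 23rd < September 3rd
False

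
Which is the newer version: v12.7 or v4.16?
v12.7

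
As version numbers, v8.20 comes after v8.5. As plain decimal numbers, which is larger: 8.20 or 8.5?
8.5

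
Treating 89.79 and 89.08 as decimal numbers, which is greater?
89.79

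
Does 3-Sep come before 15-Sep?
Yes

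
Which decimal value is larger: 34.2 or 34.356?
34.356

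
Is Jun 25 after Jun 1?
Yes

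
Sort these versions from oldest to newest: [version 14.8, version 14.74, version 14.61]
[version 14.8, version 14.61, version 14.74]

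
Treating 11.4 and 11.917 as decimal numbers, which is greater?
11.917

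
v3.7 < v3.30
True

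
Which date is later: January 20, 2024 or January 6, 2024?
January 20, 2024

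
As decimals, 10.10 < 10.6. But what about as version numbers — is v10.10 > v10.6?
True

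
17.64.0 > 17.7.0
True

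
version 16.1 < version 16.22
True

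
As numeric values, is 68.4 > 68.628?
False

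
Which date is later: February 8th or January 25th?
February 8th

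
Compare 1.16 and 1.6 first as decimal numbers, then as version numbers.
As decimals: 1.16 < 1.6. As versions: v1.16 > v1.6 (minor version 16 > 6).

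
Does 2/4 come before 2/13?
Yes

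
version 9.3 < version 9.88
True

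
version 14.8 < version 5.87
False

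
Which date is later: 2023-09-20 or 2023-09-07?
2023-09-20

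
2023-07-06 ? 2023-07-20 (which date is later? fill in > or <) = <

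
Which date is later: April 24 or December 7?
December 7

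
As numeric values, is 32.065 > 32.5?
False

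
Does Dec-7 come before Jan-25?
No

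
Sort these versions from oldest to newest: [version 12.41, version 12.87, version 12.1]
[version 12.1, version 12.41, version 12.87]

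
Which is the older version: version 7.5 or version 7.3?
version 7.3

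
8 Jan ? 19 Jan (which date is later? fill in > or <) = <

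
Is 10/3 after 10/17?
No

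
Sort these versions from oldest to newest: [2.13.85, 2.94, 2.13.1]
[2.13.1, 2.13.85, 2.94]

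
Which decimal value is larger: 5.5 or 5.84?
5.84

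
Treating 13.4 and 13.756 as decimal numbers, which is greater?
13.756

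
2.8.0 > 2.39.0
False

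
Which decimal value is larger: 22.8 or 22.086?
22.8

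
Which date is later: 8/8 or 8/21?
8/21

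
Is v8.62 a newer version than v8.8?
Yes. Version numbers are compared segment by segment as integers, not as decimals: minor version 62 > 8, so v8.62 > v8.8 (even though the decimal 8.62 < 8.8).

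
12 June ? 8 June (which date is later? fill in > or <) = >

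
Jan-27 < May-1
True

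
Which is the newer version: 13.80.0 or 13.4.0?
13.80.0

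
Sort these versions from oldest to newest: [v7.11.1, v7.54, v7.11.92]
[v7.11.1, v7.11.92, v7.54]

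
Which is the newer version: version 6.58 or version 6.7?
version 6.58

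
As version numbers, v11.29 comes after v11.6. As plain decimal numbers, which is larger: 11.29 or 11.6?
11.6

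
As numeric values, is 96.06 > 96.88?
False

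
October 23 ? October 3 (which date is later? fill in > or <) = >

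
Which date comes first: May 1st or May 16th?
May 1st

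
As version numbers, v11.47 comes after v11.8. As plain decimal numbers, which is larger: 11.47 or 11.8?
11.8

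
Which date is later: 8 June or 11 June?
11 June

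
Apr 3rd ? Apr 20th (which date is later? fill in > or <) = <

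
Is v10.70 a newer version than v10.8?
Yes. Version numbers are compared segment by segment as integers, not as decimals: minor version 70 > 8, so v10.70 > v10.8 (even though the decimal 10.70 < 10.8).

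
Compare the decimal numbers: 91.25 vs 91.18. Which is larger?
91.25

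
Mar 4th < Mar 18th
True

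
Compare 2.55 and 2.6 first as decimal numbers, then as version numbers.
As decimals: 2.55 < 2.6. As versions: v2.55 > v2.6 (minor version 55 > 6).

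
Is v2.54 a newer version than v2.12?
Yes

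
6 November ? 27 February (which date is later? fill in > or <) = >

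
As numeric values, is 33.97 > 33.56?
True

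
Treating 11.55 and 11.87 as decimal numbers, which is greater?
11.87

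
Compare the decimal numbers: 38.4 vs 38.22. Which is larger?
38.4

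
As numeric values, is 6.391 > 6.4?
False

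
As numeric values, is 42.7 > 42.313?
True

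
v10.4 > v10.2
True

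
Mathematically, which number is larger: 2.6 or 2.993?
2.993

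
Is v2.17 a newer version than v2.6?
Yes. Version numbers are compared segment by segment as integers, not as decimals: minor version 17 > 6, so v2.17 > v2.6 (even though the decimal 2.17 < 2.6).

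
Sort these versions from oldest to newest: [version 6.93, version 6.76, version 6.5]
[version 6.5, version 6.76, version 6.93]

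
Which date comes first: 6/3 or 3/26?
3/26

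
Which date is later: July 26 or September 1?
September 1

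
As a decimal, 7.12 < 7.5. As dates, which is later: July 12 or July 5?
July 12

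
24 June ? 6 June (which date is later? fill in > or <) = >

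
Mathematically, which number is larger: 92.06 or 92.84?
92.84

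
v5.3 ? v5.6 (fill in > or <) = <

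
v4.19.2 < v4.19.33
True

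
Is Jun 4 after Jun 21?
No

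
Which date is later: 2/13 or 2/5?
2/13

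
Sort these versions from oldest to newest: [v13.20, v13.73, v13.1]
[v13.1, v13.20, v13.73]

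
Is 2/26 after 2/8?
Yes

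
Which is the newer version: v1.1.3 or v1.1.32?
v1.1.32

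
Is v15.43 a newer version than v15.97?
No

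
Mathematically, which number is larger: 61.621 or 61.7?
61.7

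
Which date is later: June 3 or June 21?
June 21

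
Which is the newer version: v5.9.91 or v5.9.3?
v5.9.91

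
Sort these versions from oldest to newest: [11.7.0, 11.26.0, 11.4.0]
[11.4.0, 11.7.0, 11.26.0]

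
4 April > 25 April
False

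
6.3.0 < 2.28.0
False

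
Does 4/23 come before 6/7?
Yes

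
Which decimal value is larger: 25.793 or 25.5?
25.793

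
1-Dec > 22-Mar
True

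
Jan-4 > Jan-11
False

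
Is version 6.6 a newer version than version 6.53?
No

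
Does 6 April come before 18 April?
Yes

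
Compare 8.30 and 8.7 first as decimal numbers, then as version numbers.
As decimals: 8.30 < 8.7. As versions: v8.30 > v8.7 (minor version 30 > 7).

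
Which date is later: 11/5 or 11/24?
11/24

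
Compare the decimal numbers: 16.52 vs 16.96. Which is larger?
16.96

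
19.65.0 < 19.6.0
False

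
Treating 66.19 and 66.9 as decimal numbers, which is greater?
66.9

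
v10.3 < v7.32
False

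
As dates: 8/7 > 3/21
True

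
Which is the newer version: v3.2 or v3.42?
v3.42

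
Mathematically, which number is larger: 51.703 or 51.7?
51.703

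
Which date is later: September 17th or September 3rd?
September 17th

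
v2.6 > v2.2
True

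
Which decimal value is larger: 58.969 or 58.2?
58.969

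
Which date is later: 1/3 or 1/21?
1/21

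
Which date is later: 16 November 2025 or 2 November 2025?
16 November 2025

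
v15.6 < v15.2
False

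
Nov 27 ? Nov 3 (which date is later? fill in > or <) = >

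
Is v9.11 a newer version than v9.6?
Yes. Version numbers are compared segment by segment as integers, not as decimals: minor version 11 > 6, so v9.11 > v9.6 (even though the decimal 9.11 < 9.6).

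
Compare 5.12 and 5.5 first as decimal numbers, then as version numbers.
As decimals: 5.12 < 5.5. As versions: v5.12 > v5.5 (minor version 12 > 5).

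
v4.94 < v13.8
True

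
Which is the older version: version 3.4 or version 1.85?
version 1.85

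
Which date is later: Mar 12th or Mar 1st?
Mar 12th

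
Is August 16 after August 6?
Yes. Day 16 comes after day 6 in August — this is a date comparison, not a decimal one (the decimal 8.16 would be smaller than 8.6).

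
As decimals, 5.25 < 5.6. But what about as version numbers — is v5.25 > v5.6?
True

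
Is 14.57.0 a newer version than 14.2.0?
Yes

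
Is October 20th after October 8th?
Yes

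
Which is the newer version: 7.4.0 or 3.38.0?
7.4.0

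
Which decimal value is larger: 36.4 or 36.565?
36.565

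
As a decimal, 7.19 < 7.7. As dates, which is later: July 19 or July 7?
July 19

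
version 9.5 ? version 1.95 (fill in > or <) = >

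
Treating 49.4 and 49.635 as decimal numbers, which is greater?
49.635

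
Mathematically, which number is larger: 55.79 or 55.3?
55.79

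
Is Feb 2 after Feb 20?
No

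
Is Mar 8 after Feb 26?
Yes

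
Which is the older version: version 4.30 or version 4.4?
version 4.4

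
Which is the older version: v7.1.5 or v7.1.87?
v7.1.5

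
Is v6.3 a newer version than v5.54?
Yes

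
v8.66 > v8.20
True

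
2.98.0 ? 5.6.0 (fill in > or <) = <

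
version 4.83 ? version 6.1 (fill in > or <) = <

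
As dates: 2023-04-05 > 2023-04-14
False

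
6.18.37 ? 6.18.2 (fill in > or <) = >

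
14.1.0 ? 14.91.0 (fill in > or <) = <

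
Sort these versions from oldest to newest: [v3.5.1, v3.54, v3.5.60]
[v3.5.1, v3.5.60, v3.54]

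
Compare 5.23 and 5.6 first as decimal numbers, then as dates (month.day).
As decimals: 5.23 < 5.6. As dates: 5/23 is later than 5/6 (day 23 > day 6).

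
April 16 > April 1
True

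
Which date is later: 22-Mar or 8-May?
8-May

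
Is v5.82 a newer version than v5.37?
Yes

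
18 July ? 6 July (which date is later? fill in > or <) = >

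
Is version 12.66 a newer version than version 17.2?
No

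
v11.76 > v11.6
True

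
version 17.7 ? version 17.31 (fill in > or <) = <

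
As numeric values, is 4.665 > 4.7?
False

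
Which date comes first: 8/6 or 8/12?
8/6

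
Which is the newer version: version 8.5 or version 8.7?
version 8.7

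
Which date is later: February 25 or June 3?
June 3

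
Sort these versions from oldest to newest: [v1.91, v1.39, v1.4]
[v1.4, v1.39, v1.91]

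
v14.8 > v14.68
False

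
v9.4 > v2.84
True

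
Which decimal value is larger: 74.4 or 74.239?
74.4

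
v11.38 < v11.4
False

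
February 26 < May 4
True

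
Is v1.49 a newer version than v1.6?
Yes. Version numbers are compared segment by segment as integers, not as decimals: minor version 49 > 6, so v1.49 > v1.6 (even though the decimal 1.49 < 1.6).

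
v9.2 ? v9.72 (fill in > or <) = <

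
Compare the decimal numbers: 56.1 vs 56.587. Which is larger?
56.587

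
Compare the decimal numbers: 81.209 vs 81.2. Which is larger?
81.209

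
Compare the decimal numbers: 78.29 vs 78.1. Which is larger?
78.29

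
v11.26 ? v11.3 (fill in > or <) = >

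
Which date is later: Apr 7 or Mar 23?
Apr 7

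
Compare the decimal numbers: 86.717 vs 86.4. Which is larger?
86.717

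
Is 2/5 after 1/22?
Yes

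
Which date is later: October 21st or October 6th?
October 21st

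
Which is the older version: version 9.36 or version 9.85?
version 9.36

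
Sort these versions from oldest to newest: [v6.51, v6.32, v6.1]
[v6.1, v6.32, v6.51]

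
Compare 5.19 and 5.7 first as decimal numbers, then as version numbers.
As decimals: 5.19 < 5.7. As versions: v5.19 > v5.7 (minor version 19 > 7).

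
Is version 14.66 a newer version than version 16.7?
No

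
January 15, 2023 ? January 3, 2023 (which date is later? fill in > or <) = >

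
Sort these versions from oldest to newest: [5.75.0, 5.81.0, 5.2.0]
[5.2.0, 5.75.0, 5.81.0]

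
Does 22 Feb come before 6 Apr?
Yes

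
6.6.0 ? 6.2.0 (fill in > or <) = >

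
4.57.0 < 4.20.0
False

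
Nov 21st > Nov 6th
True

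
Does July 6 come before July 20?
Yes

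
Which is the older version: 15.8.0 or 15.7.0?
15.7.0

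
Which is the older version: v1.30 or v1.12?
v1.12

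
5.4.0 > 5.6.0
False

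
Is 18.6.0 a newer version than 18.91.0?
No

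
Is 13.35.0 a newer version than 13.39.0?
No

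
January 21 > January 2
True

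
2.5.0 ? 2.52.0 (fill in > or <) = <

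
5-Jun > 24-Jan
True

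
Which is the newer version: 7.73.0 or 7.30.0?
7.73.0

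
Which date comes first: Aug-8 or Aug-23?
Aug-8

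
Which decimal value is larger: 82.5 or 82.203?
82.5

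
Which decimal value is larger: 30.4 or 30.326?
30.4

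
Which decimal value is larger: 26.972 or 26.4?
26.972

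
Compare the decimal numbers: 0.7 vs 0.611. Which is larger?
0.7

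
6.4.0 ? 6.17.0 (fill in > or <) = <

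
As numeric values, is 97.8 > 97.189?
True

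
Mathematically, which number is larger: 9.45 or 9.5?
9.5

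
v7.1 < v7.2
True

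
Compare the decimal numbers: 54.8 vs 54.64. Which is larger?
54.8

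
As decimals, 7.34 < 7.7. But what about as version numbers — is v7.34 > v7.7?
True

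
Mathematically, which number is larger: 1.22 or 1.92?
1.92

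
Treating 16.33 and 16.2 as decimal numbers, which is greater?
16.33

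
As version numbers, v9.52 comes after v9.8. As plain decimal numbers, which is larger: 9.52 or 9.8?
9.8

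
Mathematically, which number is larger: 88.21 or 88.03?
88.21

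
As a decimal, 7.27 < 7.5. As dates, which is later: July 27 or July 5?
July 27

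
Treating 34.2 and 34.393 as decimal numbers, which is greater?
34.393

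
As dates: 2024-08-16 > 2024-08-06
True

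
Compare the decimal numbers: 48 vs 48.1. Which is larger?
48.1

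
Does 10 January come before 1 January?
No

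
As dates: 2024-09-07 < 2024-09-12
True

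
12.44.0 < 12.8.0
False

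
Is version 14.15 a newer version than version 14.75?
No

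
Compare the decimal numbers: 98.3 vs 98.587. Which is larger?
98.587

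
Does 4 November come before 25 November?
Yes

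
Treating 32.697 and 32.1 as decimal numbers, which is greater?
32.697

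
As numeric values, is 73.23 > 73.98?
False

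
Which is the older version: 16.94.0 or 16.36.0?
16.36.0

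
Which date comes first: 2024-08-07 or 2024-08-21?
2024-08-07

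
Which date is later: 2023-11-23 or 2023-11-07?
2023-11-23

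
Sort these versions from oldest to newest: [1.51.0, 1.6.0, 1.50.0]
[1.6.0, 1.50.0, 1.51.0]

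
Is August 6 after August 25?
No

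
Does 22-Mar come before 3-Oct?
Yes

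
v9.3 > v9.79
False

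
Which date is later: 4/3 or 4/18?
4/18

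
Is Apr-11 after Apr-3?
Yes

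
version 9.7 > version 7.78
True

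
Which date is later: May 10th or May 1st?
May 10th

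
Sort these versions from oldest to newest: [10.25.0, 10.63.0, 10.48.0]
[10.25.0, 10.48.0, 10.63.0]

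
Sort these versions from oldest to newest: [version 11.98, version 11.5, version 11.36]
[version 11.5, version 11.36, version 11.98]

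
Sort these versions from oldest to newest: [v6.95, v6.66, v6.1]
[v6.1, v6.66, v6.95]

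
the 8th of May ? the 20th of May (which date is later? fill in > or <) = <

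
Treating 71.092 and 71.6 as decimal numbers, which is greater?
71.6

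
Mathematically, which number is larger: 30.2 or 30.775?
30.775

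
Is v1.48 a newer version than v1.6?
Yes. Version numbers are compared segment by segment as integers, not as decimals: minor version 48 > 6, so v1.48 > v1.6 (even though the decimal 1.48 < 1.6).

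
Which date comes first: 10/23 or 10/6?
10/6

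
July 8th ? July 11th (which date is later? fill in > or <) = <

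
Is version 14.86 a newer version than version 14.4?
Yes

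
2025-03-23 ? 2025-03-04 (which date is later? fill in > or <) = >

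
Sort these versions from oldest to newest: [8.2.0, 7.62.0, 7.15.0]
[7.15.0, 7.62.0, 8.2.0]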